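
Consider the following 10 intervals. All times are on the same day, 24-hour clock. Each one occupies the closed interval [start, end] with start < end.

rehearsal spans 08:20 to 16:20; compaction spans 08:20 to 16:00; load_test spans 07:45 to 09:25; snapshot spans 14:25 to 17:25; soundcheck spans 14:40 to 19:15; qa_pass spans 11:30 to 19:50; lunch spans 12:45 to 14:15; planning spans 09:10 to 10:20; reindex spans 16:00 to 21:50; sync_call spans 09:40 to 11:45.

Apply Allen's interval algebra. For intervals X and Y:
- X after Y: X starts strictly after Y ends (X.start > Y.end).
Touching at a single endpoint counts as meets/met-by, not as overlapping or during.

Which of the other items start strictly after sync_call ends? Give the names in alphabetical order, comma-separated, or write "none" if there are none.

lunch, reindex, snapshot, soundcheck

Target sync_call = [09:40, 11:45].
compaction [08:20, 16:00] → contains → no.
load_test [07:45, 09:25] → before → no.
lunch [12:45, 14:15] → after → yes.
planning [09:10, 10:20] → overlaps → no.
qa_pass [11:30, 19:50] → overlapped-by → no.
rehearsal [08:20, 16:20] → contains → no.
reindex [16:00, 21:50] → after → yes.
snapshot [14:25, 17:25] → after → yes.
soundcheck [14:40, 19:15] → after → yes.
Result: lunch, reindex, snapshot, soundcheck.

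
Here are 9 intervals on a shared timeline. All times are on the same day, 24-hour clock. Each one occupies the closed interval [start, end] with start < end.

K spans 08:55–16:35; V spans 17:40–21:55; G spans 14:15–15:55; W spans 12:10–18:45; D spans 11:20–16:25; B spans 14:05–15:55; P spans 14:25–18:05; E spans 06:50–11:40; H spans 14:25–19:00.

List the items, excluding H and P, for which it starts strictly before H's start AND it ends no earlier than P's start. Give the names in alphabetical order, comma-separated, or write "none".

Conditions: its start is strictly before H's start (X.start < 14:25) AND its end is no earlier than P's start (X.end >= 14:25).
B: start 14:05 < 14:25? ✓; end 15:55 >= 14:25? ✓ → yes.
D: start 11:20 < 14:25? ✓; end 16:25 >= 14:25? ✓ → yes.
E: start 06:50 < 14:25? ✓; end 11:40 >= 14:25? ✗ → no.
G: start 14:15 < 14:25? ✓; end 15:55 >= 14:25? ✓ → yes.
K: start 08:55 < 14:25? ✓; end 16:35 >= 14:25? ✓ → yes.
V: start 17:40 < 14:25? ✗; end 21:55 >= 14:25? ✓ → no.
W: start 12:10 < 14:25? ✓; end 18:45 >= 14:25? ✓ → yes.
Result: B, D, G, K, W.

B, D, G, K, W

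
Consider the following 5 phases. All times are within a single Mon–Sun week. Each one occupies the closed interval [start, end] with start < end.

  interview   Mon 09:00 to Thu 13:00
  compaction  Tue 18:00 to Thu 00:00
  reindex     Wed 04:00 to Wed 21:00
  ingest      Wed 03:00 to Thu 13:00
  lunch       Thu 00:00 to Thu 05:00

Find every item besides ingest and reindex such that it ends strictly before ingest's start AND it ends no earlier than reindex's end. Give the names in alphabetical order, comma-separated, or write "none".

Conditions: its end is strictly before ingest's start (X.end < Wed 03:00) AND its end is no earlier than reindex's end (X.end >= Wed 21:00).
compaction: end Thu 00:00 < Wed 03:00? ✗; end Thu 00:00 >= Wed 21:00? ✓ → no.
interview: end Thu 13:00 < Wed 03:00? ✗; end Thu 13:00 >= Wed 21:00? ✓ → no.
lunch: end Thu 05:00 < Wed 03:00? ✗; end Thu 05:00 >= Wed 21:00? ✓ → no.
Result: none.

none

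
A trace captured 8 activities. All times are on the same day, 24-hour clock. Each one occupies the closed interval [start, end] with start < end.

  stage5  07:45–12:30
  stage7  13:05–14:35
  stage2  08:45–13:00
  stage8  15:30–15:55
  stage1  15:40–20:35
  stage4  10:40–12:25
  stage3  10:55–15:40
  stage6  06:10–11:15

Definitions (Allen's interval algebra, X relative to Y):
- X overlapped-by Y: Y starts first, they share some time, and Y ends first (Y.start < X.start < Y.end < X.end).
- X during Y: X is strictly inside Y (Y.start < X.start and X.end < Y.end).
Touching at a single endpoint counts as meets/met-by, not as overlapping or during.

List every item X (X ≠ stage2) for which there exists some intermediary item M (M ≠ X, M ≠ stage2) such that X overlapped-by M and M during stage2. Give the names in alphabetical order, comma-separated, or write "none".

stage3

Target stage2 = [08:45, 13:00].
Intermediaries M with M during stage2: stage4.
Via stage4 — items with X overlapped-by stage4: stage3.
Union: stage3.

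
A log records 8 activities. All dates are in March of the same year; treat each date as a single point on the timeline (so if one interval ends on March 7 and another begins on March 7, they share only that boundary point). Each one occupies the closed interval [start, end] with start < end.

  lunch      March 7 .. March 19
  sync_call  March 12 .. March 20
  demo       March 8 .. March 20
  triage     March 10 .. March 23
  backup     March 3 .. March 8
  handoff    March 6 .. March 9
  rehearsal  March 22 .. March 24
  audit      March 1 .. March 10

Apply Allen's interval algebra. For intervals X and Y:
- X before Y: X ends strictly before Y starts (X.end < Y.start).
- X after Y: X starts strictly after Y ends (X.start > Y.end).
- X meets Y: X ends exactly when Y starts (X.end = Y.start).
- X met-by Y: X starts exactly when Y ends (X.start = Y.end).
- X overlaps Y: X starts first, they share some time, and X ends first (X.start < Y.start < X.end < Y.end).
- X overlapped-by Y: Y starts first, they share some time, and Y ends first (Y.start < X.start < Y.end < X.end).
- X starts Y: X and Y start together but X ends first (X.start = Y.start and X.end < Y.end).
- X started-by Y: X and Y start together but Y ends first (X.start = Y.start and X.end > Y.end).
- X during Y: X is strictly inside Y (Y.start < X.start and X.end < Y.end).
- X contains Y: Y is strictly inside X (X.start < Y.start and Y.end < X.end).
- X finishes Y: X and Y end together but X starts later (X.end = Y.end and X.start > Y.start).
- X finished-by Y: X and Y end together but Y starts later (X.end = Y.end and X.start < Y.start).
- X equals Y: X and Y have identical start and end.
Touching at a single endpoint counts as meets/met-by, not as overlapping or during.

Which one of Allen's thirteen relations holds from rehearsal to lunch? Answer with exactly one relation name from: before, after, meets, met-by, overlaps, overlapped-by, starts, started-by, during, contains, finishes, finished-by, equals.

after

rehearsal = [March 22, March 24]; lunch = [March 7, March 19].
Compare endpoints: rehearsal.start > lunch.start, rehearsal.start > lunch.end, rehearsal.end > lunch.start, rehearsal.end > lunch.end.
That pattern is 'after'.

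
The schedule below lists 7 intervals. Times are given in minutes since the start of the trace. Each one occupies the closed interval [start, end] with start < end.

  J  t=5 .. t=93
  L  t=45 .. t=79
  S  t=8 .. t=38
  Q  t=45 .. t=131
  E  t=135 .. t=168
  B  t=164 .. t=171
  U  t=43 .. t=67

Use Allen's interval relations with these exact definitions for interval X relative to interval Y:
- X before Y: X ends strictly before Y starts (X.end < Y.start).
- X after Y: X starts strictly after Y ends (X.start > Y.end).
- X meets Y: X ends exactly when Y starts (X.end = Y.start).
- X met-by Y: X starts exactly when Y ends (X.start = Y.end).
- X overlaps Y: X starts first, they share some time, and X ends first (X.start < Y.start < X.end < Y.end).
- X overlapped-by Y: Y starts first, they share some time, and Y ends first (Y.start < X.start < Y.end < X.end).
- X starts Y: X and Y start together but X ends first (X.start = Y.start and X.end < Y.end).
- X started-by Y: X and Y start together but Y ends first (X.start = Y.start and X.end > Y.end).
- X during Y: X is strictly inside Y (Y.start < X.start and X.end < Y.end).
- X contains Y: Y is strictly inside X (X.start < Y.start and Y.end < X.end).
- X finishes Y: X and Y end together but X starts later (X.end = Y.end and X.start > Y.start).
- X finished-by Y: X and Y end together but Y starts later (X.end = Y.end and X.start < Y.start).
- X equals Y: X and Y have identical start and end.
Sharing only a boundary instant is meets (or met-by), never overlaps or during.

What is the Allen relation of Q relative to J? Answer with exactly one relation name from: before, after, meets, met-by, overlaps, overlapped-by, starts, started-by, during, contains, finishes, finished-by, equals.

Q = [t=45, t=131]; J = [t=5, t=93].
Compare endpoints: Q.start > J.start, Q.start < J.end, Q.end > J.start, Q.end > J.end.
That pattern is 'overlapped-by'.

overlapped-by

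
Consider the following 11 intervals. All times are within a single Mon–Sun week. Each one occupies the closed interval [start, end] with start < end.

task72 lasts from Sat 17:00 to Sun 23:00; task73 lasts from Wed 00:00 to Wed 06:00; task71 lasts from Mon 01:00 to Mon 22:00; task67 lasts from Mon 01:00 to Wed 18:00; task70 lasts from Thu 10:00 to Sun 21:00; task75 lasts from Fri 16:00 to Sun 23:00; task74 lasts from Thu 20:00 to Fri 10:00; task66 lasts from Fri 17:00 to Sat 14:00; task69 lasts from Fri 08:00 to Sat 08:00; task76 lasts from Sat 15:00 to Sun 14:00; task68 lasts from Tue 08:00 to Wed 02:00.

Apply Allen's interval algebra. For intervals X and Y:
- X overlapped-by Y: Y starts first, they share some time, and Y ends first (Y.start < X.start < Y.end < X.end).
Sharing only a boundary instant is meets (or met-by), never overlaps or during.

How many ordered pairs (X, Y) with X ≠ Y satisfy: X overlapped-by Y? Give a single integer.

Checking all 110 ordered pairs for relation 'overlapped-by'; matching pairs in alphabetical order:
(task66, task69): task66 overlapped-by task69 ✓
(task69, task74): task69 overlapped-by task74 ✓
(task72, task70): task72 overlapped-by task70 ✓
(task72, task76): task72 overlapped-by task76 ✓
(task73, task68): task73 overlapped-by task68 ✓
(task75, task69): task75 overlapped-by task69 ✓
(task75, task70): task75 overlapped-by task70 ✓
Count: 7.

7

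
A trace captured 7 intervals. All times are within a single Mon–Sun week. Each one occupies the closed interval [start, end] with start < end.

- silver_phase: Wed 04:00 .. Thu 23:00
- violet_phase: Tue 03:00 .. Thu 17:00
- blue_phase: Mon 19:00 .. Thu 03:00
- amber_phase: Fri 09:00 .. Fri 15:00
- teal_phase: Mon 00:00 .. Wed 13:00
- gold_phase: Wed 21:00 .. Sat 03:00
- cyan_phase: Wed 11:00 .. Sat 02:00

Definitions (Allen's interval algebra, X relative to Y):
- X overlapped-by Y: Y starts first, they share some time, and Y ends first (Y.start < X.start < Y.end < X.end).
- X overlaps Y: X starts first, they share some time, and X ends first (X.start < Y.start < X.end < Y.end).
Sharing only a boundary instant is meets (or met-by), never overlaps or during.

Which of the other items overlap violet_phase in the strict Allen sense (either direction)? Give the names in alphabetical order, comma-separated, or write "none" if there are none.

blue_phase, cyan_phase, gold_phase, silver_phase, teal_phase

Target violet_phase = [Tue 03:00, Thu 17:00].
amber_phase [Fri 09:00, Fri 15:00] → after → no.
blue_phase [Mon 19:00, Thu 03:00] → overlaps → yes.
cyan_phase [Wed 11:00, Sat 02:00] → overlapped-by → yes.
gold_phase [Wed 21:00, Sat 03:00] → overlapped-by → yes.
silver_phase [Wed 04:00, Thu 23:00] → overlapped-by → yes.
teal_phase [Mon 00:00, Wed 13:00] → overlaps → yes.
Result: blue_phase, cyan_phase, gold_phase, silver_phase, teal_phase.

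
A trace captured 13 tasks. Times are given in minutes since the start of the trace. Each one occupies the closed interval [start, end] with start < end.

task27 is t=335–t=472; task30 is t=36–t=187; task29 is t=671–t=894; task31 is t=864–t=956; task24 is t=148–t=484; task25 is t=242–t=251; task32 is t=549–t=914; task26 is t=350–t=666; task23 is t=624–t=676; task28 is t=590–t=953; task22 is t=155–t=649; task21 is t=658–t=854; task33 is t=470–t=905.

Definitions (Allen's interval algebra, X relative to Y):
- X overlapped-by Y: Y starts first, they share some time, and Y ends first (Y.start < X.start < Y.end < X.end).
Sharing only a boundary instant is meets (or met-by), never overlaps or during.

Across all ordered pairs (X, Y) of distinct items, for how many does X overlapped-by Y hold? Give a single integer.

27

Checking all 156 ordered pairs for relation 'overlapped-by'; matching pairs in alphabetical order:
(task21, task23): task21 overlapped-by task23 ✓
(task21, task26): task21 overlapped-by task26 ✓
(task22, task24): task22 overlapped-by task24 ✓
(task22, task30): task22 overlapped-by task30 ✓
(task23, task22): task23 overlapped-by task22 ✓
(task23, task26): task23 overlapped-by task26 ✓
(task24, task30): task24 overlapped-by task30 ✓
(task26, task22): task26 overlapped-by task22 ✓
(task26, task24): task26 overlapped-by task24 ✓
(task26, task27): task26 overlapped-by task27 ✓
(task28, task22): task28 overlapped-by task22 ✓
(task28, task26): task28 overlapped-by task26 ✓
(task28, task32): task28 overlapped-by task32 ✓
(task28, task33): task28 overlapped-by task33 ✓
(task29, task21): task29 overlapped-by task21 ✓
(task29, task23): task29 overlapped-by task23 ✓
(task31, task28): task31 overlapped-by task28 ✓
(task31, task29): task31 overlapped-by task29 ✓
(task31, task32): task31 overlapped-by task32 ✓
(task31, task33): task31 overlapped-by task33 ✓
(task32, task22): task32 overlapped-by task22 ✓
(task32, task26): task32 overlapped-by task26 ✓
(task32, task33): task32 overlapped-by task33 ✓
(task33, task22): task33 overlapped-by task22 ✓
... plus 3 further pairs not listed.
Count: 27.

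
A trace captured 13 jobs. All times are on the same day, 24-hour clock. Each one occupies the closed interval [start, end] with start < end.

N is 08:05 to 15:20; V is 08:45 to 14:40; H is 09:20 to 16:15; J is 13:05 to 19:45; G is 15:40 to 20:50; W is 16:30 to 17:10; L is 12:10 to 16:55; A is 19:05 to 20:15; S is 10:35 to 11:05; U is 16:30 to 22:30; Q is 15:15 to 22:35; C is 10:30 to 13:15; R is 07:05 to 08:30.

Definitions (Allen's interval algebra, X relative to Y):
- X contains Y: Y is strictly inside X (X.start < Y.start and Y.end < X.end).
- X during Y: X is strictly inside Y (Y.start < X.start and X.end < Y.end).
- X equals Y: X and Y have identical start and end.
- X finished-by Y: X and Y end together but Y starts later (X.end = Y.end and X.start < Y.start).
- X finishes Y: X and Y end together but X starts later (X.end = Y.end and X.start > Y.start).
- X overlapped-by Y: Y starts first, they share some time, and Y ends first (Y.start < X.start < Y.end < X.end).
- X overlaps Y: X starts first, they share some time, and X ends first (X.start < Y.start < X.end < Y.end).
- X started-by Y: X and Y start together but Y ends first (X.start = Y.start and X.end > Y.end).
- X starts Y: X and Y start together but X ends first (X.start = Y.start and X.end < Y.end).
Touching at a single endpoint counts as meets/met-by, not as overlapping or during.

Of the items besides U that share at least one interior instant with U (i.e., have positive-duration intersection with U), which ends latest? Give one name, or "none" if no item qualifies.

Q

Target U = [16:30, 22:30].
A [19:05, 20:15] → during → candidate.
C [10:30, 13:15] → before → excluded.
G [15:40, 20:50] → overlaps → candidate.
H [09:20, 16:15] → before → excluded.
J [13:05, 19:45] → overlaps → candidate.
L [12:10, 16:55] → overlaps → candidate.
N [08:05, 15:20] → before → excluded.
Q [15:15, 22:35] → contains → candidate.
R [07:05, 08:30] → before → excluded.
S [10:35, 11:05] → before → excluded.
V [08:45, 14:40] → before → excluded.
W [16:30, 17:10] → starts → candidate.
Among candidates, latest end is 22:35 → Q.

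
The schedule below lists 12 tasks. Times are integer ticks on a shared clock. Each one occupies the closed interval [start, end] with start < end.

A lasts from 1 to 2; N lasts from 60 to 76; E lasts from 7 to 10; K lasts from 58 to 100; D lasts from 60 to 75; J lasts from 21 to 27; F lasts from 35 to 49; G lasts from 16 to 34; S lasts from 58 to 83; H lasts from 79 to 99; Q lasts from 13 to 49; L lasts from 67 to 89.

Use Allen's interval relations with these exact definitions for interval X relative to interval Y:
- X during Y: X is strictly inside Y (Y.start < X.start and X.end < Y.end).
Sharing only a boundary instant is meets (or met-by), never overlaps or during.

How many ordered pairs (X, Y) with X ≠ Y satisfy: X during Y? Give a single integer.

Checking all 132 ordered pairs for relation 'during'; matching pairs in alphabetical order:
(D, K): D during K ✓
(D, S): D during S ✓
(G, Q): G during Q ✓
(H, K): H during K ✓
(J, G): J during G ✓
(J, Q): J during Q ✓
(L, K): L during K ✓
(N, K): N during K ✓
(N, S): N during S ✓
Count: 9.

9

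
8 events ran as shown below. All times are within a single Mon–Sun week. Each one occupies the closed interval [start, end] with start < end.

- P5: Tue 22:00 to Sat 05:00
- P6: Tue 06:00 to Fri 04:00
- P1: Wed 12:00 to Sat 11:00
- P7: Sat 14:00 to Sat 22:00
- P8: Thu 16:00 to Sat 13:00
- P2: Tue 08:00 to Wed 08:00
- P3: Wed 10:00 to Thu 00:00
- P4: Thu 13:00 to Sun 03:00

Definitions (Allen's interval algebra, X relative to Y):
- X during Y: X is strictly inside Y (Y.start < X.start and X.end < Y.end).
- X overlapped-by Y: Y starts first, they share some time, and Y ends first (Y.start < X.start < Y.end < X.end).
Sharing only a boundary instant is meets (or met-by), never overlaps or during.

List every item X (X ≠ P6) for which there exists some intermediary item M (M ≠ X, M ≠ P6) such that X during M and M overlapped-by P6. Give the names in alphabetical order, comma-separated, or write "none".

Target P6 = [Tue 06:00, Fri 04:00].
Intermediaries M with M overlapped-by P6: P1, P4, P5, P8.
Via P1 — items with X during P1: none.
Via P4 — items with X during P4: P7, P8.
Via P5 — items with X during P5: P3.
Via P8 — items with X during P8: none.
Union: P3, P7, P8.

P3, P7, P8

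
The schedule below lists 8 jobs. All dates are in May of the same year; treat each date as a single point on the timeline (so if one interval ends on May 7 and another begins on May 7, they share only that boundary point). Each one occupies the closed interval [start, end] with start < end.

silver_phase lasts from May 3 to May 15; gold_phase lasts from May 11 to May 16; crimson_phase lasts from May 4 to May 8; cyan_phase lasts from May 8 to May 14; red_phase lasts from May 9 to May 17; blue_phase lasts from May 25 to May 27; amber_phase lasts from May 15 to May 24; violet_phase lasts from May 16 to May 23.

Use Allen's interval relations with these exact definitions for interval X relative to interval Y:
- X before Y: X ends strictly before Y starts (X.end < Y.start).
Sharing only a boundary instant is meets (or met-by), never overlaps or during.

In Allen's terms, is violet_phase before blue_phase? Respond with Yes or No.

violet_phase = [May 16, May 23], blue_phase = [May 25, May 27].
Actual relation of violet_phase to blue_phase: before.
Asked whether 'before' holds → Yes.

Yes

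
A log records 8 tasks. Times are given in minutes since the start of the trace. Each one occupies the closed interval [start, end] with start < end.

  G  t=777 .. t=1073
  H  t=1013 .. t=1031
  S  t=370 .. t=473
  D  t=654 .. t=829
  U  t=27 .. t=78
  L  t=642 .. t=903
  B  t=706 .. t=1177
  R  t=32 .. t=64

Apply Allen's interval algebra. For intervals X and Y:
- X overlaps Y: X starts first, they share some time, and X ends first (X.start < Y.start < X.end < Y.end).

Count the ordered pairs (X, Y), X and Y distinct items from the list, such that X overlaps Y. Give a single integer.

4

Checking all 56 ordered pairs for relation 'overlaps'; matching pairs in alphabetical order:
(D, B): D overlaps B ✓
(D, G): D overlaps G ✓
(L, B): L overlaps B ✓
(L, G): L overlaps G ✓
Count: 4.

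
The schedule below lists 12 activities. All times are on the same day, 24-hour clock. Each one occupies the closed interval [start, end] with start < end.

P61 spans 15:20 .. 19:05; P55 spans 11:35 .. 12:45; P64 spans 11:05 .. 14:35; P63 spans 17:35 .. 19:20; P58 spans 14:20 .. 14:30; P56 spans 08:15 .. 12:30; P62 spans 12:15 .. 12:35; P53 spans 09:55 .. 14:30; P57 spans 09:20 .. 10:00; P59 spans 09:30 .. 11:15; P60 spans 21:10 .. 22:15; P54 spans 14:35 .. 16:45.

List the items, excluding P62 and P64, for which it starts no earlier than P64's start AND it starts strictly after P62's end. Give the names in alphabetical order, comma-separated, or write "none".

P54, P58, P60, P61, P63

Conditions: its start is no earlier than P64's start (X.start >= 11:05) AND its start is strictly after P62's end (X.start > 12:35).
P53: start 09:55 >= 11:05? ✗; start 09:55 > 12:35? ✗ → no.
P54: start 14:35 >= 11:05? ✓; start 14:35 > 12:35? ✓ → yes.
P55: start 11:35 >= 11:05? ✓; start 11:35 > 12:35? ✗ → no.
P56: start 08:15 >= 11:05? ✗; start 08:15 > 12:35? ✗ → no.
P57: start 09:20 >= 11:05? ✗; start 09:20 > 12:35? ✗ → no.
P58: start 14:20 >= 11:05? ✓; start 14:20 > 12:35? ✓ → yes.
P59: start 09:30 >= 11:05? ✗; start 09:30 > 12:35? ✗ → no.
P60: start 21:10 >= 11:05? ✓; start 21:10 > 12:35? ✓ → yes.
P61: start 15:20 >= 11:05? ✓; start 15:20 > 12:35? ✓ → yes.
P63: start 17:35 >= 11:05? ✓; start 17:35 > 12:35? ✓ → yes.
Result: P54, P58, P60, P61, P63.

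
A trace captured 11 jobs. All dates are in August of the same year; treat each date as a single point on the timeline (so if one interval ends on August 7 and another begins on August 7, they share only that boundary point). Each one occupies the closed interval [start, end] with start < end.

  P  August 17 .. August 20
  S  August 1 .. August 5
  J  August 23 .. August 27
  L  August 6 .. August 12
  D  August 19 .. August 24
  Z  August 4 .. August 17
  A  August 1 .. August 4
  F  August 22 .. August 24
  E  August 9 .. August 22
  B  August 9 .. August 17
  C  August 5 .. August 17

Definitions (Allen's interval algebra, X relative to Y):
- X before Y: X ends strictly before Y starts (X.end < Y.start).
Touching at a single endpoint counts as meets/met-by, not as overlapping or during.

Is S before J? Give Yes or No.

Yes

S = [August 1, August 5], J = [August 23, August 27].
Actual relation of S to J: before.
Asked whether 'before' holds → Yes.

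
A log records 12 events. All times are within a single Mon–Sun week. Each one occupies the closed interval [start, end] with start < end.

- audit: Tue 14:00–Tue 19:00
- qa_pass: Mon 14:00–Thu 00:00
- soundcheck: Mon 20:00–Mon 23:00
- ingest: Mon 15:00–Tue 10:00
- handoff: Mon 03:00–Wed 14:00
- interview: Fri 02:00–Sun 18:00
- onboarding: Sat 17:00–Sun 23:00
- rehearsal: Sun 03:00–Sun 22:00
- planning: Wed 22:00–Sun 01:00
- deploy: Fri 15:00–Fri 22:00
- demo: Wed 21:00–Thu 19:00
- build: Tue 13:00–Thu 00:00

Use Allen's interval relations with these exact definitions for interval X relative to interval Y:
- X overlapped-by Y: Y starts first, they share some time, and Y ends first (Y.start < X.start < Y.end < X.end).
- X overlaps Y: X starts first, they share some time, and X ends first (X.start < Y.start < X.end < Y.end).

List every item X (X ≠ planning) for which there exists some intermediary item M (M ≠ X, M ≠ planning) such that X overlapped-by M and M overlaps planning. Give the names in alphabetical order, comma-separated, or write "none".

Target planning = [Wed 22:00, Sun 01:00].
Intermediaries M with M overlaps planning: build, demo, qa_pass.
Via build — items with X overlapped-by build: demo.
Via demo — items with X overlapped-by demo: none.
Via qa_pass — items with X overlapped-by qa_pass: demo.
Union: demo.

demo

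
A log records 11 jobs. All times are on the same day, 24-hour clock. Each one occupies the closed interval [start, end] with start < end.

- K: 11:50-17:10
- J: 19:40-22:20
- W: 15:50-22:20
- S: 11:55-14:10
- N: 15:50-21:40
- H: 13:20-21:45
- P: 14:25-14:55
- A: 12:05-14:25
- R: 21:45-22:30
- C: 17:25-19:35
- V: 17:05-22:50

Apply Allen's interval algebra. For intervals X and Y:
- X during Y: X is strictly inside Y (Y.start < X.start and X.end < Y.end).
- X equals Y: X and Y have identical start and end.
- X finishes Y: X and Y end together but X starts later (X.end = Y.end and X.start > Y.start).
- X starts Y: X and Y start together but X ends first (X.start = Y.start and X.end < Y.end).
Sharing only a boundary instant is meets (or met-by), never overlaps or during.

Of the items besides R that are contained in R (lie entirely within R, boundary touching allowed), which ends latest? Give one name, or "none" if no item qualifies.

none

Target R = [21:45, 22:30].
A [12:05, 14:25] → before → excluded.
C [17:25, 19:35] → before → excluded.
H [13:20, 21:45] → meets → excluded.
J [19:40, 22:20] → overlaps → excluded.
K [11:50, 17:10] → before → excluded.
N [15:50, 21:40] → before → excluded.
P [14:25, 14:55] → before → excluded.
S [11:55, 14:10] → before → excluded.
V [17:05, 22:50] → contains → excluded.
W [15:50, 22:20] → overlaps → excluded.
No candidates → none.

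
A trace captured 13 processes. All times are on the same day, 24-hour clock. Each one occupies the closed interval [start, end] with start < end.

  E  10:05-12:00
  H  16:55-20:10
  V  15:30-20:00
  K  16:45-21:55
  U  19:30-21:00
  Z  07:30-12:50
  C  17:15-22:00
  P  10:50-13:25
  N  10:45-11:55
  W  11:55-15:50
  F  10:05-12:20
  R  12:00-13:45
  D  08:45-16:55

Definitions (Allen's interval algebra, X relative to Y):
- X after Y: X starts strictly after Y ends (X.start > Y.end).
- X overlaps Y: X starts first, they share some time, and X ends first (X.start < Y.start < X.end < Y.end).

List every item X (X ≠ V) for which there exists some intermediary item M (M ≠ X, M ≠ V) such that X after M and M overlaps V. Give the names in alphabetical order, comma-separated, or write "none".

C, H, K, U

Target V = [15:30, 20:00].
Intermediaries M with M overlaps V: D, W.
Via D — items with X after D: C, U.
Via W — items with X after W: C, H, K, U.
Union: C, H, K, U.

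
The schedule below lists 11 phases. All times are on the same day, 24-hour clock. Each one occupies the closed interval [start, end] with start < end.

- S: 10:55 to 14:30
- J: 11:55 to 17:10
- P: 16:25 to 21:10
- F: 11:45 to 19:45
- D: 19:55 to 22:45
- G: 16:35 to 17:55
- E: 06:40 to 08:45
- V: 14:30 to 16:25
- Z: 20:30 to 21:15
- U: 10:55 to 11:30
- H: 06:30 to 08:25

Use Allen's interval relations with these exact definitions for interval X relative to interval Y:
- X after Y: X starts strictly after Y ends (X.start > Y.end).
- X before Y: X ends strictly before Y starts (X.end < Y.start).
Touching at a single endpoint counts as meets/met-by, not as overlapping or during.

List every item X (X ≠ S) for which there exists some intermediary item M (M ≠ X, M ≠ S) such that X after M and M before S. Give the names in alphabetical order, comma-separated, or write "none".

Target S = [10:55, 14:30].
Intermediaries M with M before S: E, H.
Via E — items with X after E: D, F, G, J, P, U, V, Z.
Via H — items with X after H: D, F, G, J, P, U, V, Z.
Union: D, F, G, J, P, U, V, Z.

D, F, G, J, P, U, V, Z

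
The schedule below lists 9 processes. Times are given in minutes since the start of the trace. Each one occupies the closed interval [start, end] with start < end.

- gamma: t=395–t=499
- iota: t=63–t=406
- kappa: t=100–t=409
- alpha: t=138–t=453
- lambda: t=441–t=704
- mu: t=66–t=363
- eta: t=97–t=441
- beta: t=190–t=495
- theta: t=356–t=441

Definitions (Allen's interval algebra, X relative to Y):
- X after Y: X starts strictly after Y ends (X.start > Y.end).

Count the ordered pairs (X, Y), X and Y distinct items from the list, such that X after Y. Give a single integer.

Checking all 72 ordered pairs for relation 'after'; matching pairs in alphabetical order:
(gamma, mu): gamma after mu ✓
(lambda, iota): lambda after iota ✓
(lambda, kappa): lambda after kappa ✓
(lambda, mu): lambda after mu ✓
Count: 4.

4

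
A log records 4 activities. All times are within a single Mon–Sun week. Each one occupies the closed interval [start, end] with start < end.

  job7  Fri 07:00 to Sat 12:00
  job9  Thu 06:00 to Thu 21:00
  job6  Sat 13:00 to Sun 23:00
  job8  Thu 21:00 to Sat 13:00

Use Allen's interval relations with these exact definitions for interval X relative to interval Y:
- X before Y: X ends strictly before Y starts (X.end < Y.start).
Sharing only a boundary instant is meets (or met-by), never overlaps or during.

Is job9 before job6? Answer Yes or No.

Yes

job9 = [Thu 06:00, Thu 21:00], job6 = [Sat 13:00, Sun 23:00].
Actual relation of job9 to job6: before.
Asked whether 'before' holds → Yes.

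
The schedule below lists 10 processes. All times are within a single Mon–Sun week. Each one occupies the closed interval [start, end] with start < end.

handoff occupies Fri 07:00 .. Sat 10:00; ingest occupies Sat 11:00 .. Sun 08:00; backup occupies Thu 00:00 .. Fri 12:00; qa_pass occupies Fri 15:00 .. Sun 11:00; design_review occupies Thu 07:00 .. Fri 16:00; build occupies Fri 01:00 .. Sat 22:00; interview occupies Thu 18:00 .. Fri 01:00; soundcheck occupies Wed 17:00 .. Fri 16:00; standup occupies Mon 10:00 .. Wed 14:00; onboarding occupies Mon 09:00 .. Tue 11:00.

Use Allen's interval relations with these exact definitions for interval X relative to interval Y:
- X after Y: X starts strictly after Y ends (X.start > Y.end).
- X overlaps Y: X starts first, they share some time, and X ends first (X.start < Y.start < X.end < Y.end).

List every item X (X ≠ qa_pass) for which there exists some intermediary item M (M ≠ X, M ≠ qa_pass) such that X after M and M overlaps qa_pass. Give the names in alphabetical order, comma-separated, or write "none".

ingest

Target qa_pass = [Fri 15:00, Sun 11:00].
Intermediaries M with M overlaps qa_pass: build, design_review, handoff, soundcheck.
Via build — items with X after build: none.
Via design_review — items with X after design_review: ingest.
Via handoff — items with X after handoff: ingest.
Via soundcheck — items with X after soundcheck: ingest.
Union: ingest.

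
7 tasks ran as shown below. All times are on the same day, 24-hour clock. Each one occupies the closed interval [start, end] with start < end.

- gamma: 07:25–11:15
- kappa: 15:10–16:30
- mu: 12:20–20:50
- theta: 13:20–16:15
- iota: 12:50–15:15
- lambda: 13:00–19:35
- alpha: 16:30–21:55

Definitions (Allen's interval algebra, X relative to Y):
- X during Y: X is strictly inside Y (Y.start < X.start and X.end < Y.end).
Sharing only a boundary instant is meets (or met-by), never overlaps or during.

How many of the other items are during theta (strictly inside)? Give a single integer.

Target theta = [13:20, 16:15].
alpha [16:30, 21:55] → after → no.
gamma [07:25, 11:15] → before → no.
iota [12:50, 15:15] → overlaps → no.
kappa [15:10, 16:30] → overlapped-by → no.
lambda [13:00, 19:35] → contains → no.
mu [12:20, 20:50] → contains → no.
Total: 0.

0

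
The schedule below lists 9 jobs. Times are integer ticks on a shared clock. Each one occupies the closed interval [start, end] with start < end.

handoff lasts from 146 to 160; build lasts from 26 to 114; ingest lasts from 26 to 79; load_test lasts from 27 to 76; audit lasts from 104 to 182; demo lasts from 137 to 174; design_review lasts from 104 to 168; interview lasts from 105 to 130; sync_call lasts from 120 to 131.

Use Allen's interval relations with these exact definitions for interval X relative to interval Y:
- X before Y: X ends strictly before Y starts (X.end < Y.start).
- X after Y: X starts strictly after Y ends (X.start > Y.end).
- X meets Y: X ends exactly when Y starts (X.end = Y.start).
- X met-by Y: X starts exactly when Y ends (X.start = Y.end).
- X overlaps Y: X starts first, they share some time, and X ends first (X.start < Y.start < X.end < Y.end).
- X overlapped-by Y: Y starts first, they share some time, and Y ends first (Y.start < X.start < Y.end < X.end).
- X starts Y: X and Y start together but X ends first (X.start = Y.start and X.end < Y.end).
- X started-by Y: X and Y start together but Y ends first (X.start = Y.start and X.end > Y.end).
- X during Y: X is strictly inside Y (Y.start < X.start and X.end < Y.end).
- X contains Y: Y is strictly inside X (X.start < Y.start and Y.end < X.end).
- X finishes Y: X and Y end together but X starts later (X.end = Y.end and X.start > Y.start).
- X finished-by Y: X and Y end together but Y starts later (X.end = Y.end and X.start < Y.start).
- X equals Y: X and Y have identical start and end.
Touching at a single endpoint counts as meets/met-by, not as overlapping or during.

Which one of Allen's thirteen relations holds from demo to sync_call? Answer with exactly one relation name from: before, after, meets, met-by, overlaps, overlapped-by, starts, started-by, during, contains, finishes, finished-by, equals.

after

demo = [137, 174]; sync_call = [120, 131].
Compare endpoints: demo.start > sync_call.start, demo.start > sync_call.end, demo.end > sync_call.start, demo.end > sync_call.end.
That pattern is 'after'.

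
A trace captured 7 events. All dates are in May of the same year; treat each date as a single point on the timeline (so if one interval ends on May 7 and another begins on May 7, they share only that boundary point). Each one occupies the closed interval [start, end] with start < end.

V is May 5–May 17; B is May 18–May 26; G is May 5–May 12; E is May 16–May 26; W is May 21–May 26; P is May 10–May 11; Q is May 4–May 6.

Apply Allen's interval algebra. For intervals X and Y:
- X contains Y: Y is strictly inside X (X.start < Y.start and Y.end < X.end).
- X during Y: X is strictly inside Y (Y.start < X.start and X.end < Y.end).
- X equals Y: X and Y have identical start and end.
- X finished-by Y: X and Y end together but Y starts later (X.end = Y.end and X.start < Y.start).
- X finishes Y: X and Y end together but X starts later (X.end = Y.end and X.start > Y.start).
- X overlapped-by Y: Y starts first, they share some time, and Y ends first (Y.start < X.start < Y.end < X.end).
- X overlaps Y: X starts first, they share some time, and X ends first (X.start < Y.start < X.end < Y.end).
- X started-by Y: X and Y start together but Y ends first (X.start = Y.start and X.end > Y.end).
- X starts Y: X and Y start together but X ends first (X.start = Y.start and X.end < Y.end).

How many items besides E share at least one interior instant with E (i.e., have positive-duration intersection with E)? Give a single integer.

Target E = [May 16, May 26].
B [May 18, May 26] → finishes → counts.
G [May 5, May 12] → before → no.
P [May 10, May 11] → before → no.
Q [May 4, May 6] → before → no.
V [May 5, May 17] → overlaps → counts.
W [May 21, May 26] → finishes → counts.
Total: 3.

3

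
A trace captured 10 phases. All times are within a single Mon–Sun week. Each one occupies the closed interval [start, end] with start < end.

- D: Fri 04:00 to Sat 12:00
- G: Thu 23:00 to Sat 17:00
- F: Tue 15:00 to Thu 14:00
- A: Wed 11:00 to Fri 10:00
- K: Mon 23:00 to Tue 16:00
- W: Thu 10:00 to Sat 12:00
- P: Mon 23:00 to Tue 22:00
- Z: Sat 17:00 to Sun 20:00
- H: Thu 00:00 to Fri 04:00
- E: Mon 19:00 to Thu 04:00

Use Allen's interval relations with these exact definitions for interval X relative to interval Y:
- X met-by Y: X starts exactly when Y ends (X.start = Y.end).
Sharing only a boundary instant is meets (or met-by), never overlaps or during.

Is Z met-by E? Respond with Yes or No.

No

Z = [Sat 17:00, Sun 20:00], E = [Mon 19:00, Thu 04:00].
Actual relation of Z to E: after.
Asked whether 'met-by' holds → No.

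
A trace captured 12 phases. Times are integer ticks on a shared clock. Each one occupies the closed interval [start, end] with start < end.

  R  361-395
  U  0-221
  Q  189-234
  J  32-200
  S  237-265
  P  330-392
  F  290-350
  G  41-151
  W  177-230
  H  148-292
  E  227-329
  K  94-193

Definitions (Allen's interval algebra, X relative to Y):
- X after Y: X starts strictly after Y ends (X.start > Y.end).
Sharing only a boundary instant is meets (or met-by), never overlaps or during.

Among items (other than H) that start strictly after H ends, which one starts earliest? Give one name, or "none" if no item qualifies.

Target H = [148, 292].
E [227, 329] → overlapped-by → excluded.
F [290, 350] → overlapped-by → excluded.
G [41, 151] → overlaps → excluded.
J [32, 200] → overlaps → excluded.
K [94, 193] → overlaps → excluded.
P [330, 392] → after → candidate.
Q [189, 234] → during → excluded.
R [361, 395] → after → candidate.
S [237, 265] → during → excluded.
U [0, 221] → overlaps → excluded.
W [177, 230] → during → excluded.
Among candidates, earliest start is 330 → P.

P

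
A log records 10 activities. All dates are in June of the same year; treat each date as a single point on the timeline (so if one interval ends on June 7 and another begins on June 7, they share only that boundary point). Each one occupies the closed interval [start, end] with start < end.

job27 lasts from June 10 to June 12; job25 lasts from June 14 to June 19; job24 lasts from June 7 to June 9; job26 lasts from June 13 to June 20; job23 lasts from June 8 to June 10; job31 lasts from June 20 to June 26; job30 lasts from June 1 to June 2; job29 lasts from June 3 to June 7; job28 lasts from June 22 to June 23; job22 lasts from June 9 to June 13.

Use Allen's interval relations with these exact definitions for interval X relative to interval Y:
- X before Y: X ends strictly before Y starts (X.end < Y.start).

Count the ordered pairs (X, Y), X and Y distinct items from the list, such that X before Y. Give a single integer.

35

Checking all 90 ordered pairs for relation 'before'; matching pairs in alphabetical order:
(job22, job25): job22 before job25 ✓
(job22, job28): job22 before job28 ✓
(job22, job31): job22 before job31 ✓
(job23, job25): job23 before job25 ✓
(job23, job26): job23 before job26 ✓
(job23, job28): job23 before job28 ✓
(job23, job31): job23 before job31 ✓
(job24, job25): job24 before job25 ✓
(job24, job26): job24 before job26 ✓
(job24, job27): job24 before job27 ✓
(job24, job28): job24 before job28 ✓
(job24, job31): job24 before job31 ✓
(job25, job28): job25 before job28 ✓
(job25, job31): job25 before job31 ✓
(job26, job28): job26 before job28 ✓
(job27, job25): job27 before job25 ✓
(job27, job26): job27 before job26 ✓
(job27, job28): job27 before job28 ✓
(job27, job31): job27 before job31 ✓
(job29, job22): job29 before job22 ✓
(job29, job23): job29 before job23 ✓
(job29, job25): job29 before job25 ✓
(job29, job26): job29 before job26 ✓
(job29, job27): job29 before job27 ✓
... plus 11 further pairs not listed.
Count: 35.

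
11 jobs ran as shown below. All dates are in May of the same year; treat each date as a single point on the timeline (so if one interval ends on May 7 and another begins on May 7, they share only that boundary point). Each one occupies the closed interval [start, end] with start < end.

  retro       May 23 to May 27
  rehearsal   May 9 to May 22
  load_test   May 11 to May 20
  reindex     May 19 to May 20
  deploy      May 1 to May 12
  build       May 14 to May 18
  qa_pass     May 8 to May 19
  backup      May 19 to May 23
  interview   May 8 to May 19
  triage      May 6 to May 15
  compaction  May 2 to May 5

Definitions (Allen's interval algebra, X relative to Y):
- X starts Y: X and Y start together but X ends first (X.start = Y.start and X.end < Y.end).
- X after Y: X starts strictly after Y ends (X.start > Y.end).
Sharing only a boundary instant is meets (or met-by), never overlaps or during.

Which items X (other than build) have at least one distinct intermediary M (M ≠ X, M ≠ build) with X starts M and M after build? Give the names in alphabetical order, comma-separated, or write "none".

reindex

Target build = [May 14, May 18].
Intermediaries M with M after build: backup, reindex, retro.
Via backup — items with X starts backup: reindex.
Via reindex — items with X starts reindex: none.
Via retro — items with X starts retro: none.
Union: reindex.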